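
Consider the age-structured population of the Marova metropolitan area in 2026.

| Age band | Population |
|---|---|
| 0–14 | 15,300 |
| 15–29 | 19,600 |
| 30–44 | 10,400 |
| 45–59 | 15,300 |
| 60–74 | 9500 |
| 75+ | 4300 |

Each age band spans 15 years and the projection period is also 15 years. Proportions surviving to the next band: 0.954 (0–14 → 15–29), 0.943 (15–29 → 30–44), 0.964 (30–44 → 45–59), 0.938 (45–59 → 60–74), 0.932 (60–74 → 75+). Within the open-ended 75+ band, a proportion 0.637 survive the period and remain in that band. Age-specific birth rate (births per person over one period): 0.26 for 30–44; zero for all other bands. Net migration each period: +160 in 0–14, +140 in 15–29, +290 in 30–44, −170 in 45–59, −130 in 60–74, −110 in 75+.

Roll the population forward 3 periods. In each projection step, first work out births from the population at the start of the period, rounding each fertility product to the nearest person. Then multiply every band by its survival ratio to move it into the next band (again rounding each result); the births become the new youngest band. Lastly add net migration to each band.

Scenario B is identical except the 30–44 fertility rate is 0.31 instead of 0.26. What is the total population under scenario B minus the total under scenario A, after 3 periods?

Period 1:
Births: 10400 × 0.26 = 2704
15–29: 15300 × 0.954 = 14596
30–44: 19600 × 0.943 = 18483
45–59: 10400 × 0.964 = 10026
60–74: 15300 × 0.938 = 14351
75+: 9500 × 0.932 + 4300 × 0.637 = 8854 + 2739 = 11593
Net migration: 0–14 + 160 → 2864; 15–29 + 140 → 14736; 30–44 + 290 → 18773; 45–59 − 170 → 9856; 60–74 − 130 → 14221; 75+ − 110 → 11483
→ [2864, 14736, 18773, 9856, 14221, 11483]
Period 2:
Births: 18773 × 0.26 = 4881
15–29: 2864 × 0.954 = 2732
30–44: 14736 × 0.943 = 13896
45–59: 18773 × 0.964 = 18097
60–74: 9856 × 0.938 = 9245
75+: 14221 × 0.932 + 11483 × 0.637 = 13254 + 7315 = 20569
Net migration: 0–14 + 160 → 5041; 15–29 + 140 → 2872; 30–44 + 290 → 14186; 45–59 − 170 → 17927; 60–74 − 130 → 9115; 75+ − 110 → 20459
→ [5041, 2872, 14186, 17927, 9115, 20459]
Period 3:
Births: 14186 × 0.26 = 3688
15–29: 5041 × 0.954 = 4809
30–44: 2872 × 0.943 = 2708
45–59: 14186 × 0.964 = 13675
60–74: 17927 × 0.938 = 16816
75+: 9115 × 0.932 + 20459 × 0.637 = 8495 + 13032 = 21527
Net migration: 0–14 + 160 → 3848; 15–29 + 140 → 4949; 30–44 + 290 → 2998; 45–59 − 170 → 13505; 60–74 − 130 → 16686; 75+ − 110 → 21417
→ [3848, 4949, 2998, 13505, 16686, 21417]
Scenario A total after 3 periods: 63403
Scenario B projection —
Period 1:
Births: 10400 × 0.31 = 3224
15–29: 15300 × 0.954 = 14596
30–44: 19600 × 0.943 = 18483
45–59: 10400 × 0.964 = 10026
60–74: 15300 × 0.938 = 14351
75+: 9500 × 0.932 + 4300 × 0.637 = 8854 + 2739 = 11593
Net migration: 0–14 + 160 → 3384; 15–29 + 140 → 14736; 30–44 + 290 → 18773; 45–59 − 170 → 9856; 60–74 − 130 → 14221; 75+ − 110 → 11483
→ [3384, 14736, 18773, 9856, 14221, 11483]
Period 2:
Births: 18773 × 0.31 = 5820
15–29: 3384 × 0.954 = 3228
30–44: 14736 × 0.943 = 13896
45–59: 18773 × 0.964 = 18097
60–74: 9856 × 0.938 = 9245
75+: 14221 × 0.932 + 11483 × 0.637 = 13254 + 7315 = 20569
Net migration: 0–14 + 160 → 5980; 15–29 + 140 → 3368; 30–44 + 290 → 14186; 45–59 − 170 → 17927; 60–74 − 130 → 9115; 75+ − 110 → 20459
→ [5980, 3368, 14186, 17927, 9115, 20459]
Period 3:
Births: 14186 × 0.31 = 4398
15–29: 5980 × 0.954 = 5705
30–44: 3368 × 0.943 = 3176
45–59: 14186 × 0.964 = 13675
60–74: 17927 × 0.938 = 16816
75+: 9115 × 0.932 + 20459 × 0.637 = 8495 + 13032 = 21527
Net migration: 0–14 + 160 → 4558; 15–29 + 140 → 5845; 30–44 + 290 → 3466; 45–59 − 170 → 13505; 60–74 − 130 → 16686; 75+ − 110 → 21417
→ [4558, 5845, 3466, 13505, 16686, 21417]
Scenario B total after 3 periods: 65477
Difference B − A = 65477 − 63403 = 2074

2074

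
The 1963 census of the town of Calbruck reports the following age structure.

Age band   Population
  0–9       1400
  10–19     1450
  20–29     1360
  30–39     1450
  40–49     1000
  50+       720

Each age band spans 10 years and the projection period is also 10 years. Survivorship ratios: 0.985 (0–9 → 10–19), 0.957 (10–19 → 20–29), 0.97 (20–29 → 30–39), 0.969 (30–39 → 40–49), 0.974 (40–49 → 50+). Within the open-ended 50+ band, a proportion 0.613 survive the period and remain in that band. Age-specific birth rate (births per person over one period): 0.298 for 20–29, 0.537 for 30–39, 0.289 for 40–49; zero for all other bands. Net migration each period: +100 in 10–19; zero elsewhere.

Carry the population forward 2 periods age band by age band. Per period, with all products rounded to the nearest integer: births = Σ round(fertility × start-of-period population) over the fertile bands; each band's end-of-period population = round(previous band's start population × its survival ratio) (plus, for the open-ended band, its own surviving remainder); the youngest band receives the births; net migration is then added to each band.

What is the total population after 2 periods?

Let band 1 be 0–9 through band 6 = 50+.
Period 1:
Births: 1360 * 0.298 = 405 ; 1450 * 0.537 = 779 ; 1000 * 0.289 = 289 — total 1473
Band 2: 1400 * 0.985 = 1379
Band 3: 1450 * 0.957 = 1388
Band 4: 1360 * 0.97 = 1319
Band 5: 1450 * 0.969 = 1405
Band 6: 1000 * 0.974 + 720 * 0.613 = 974 + 441 = 1415
Net migration: Band 2 + 100 → 1479
End of period: [1473, 1479, 1388, 1319, 1405, 1415]
Period 2:
Births: 1388 * 0.298 = 414 ; 1319 * 0.537 = 708 ; 1405 * 0.289 = 406 — total 1528
Band 2: 1473 * 0.985 = 1451
Band 3: 1479 * 0.957 = 1415
Band 4: 1388 * 0.97 = 1346
Band 5: 1319 * 0.969 = 1278
Band 6: 1405 * 0.974 + 1415 * 0.613 = 1368 + 867 = 2235
Net migration: Band 2 + 100 → 1551
End of period: [1528, 1551, 1415, 1346, 1278, 2235]
Total after period 2: 1528 + 1551 + 1415 + 1346 + 1278 + 2235 = 9353

9353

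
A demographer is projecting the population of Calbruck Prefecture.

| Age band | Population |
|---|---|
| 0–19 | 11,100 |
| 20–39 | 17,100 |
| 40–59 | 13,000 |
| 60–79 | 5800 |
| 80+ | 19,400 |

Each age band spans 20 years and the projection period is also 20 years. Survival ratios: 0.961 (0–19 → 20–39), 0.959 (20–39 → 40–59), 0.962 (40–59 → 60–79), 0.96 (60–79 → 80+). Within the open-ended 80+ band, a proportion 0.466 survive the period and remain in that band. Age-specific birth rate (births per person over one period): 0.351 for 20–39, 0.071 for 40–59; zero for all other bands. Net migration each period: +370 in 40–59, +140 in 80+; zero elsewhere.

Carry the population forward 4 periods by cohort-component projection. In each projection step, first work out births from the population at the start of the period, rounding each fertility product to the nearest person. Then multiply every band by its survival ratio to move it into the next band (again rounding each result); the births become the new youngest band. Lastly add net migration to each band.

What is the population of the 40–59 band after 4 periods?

(Groups numbered youngest = 1 to oldest = 5.)
— Period 1 —
Births: 17100 × 0.351 = 6002 ; 13000 × 0.071 = 923 → 6925
Group 2: 11100 × 0.961 = 10667
Group 3: 17100 × 0.959 = 16399
Group 4: 13000 × 0.962 = 12506
Group 5: 5800 × 0.96 + 19400 × 0.466 = 5568 + 9040 = 14608
Net migration: Group 3 + 370 → 16769; Group 5 + 140 → 14748
Population now: 0–19=6925, 20–39=10667, 40–59=16769, 60–79=12506, 80+=14748
— Period 2 —
Births: 10667 × 0.351 = 3744 ; 16769 × 0.071 = 1191 → 4935
Group 2: 6925 × 0.961 = 6655
Group 3: 10667 × 0.959 = 10230
Group 4: 16769 × 0.962 = 16132
Group 5: 12506 × 0.96 + 14748 × 0.466 = 12006 + 6873 = 18879
Net migration: Group 3 + 370 → 10600; Group 5 + 140 → 19019
Population now: 0–19=4935, 20–39=6655, 40–59=10600, 60–79=16132, 80+=19019
— Period 3 —
Births: 6655 × 0.351 = 2336 ; 10600 × 0.071 = 753 → 3089
Group 2: 4935 × 0.961 = 4743
Group 3: 6655 × 0.959 = 6382
Group 4: 10600 × 0.962 = 10197
Group 5: 16132 × 0.96 + 19019 × 0.466 = 15487 + 8863 = 24350
Net migration: Group 3 + 370 → 6752; Group 5 + 140 → 24490
Population now: 0–19=3089, 20–39=4743, 40–59=6752, 60–79=10197, 80+=24490
— Period 4 —
Births: 4743 × 0.351 = 1665 ; 6752 × 0.071 = 479 → 2144
Group 2: 3089 × 0.961 = 2969
Group 3: 4743 × 0.959 = 4549
Group 4: 6752 × 0.962 = 6495
Group 5: 10197 × 0.96 + 24490 × 0.466 = 9789 + 11412 = 21201
Net migration: Group 3 + 370 → 4919; Group 5 + 140 → 21341
Population now: 0–19=2144, 20–39=2969, 40–59=4919, 60–79=6495, 80+=21341

4919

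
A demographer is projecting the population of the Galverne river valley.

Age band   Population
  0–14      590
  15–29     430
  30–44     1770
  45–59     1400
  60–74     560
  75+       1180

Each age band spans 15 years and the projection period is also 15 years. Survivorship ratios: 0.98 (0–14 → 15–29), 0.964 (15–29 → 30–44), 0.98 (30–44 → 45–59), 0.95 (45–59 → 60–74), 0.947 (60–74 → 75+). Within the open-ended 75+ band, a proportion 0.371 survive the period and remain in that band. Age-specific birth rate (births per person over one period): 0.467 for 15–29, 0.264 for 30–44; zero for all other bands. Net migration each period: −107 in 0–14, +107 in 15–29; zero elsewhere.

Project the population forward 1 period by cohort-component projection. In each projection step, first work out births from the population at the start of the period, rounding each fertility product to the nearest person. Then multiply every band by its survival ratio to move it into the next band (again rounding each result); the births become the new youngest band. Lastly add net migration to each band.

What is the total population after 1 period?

5694

[period 1]
Births: 430 × 0.467 = 201  |  1770 × 0.264 = 467 → 668
15–29: 590 × 0.98 = 578
30–44: 430 × 0.964 = 415
45–59: 1770 × 0.98 = 1735
60–74: 1400 × 0.95 = 1330
75+: 560 × 0.947 + 1180 × 0.371 = 530 + 438 = 968
Net migration: 0–14 − 107 → 561; 15–29 + 107 → 685
Giving 561 / 685 / 415 / 1735 / 1330 / 968.
Total after period 1: 561 + 685 + 415 + 1735 + 1330 + 968 = 5694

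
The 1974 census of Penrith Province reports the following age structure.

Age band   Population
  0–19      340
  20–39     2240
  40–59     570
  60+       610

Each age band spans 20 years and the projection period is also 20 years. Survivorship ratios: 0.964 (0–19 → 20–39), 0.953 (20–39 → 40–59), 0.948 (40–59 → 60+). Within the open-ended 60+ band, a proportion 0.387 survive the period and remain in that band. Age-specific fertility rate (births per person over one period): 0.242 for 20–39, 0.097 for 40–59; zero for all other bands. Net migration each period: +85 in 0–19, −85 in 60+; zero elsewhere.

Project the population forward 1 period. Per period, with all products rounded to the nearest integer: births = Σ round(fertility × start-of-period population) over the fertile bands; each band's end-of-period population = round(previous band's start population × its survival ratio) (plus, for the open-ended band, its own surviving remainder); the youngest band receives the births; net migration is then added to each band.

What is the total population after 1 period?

3836

(Bands numbered youngest = 1 to oldest = 4.)
After projecting period 1:
Births: 2240 * 0.242 = 542  |  570 * 0.097 = 55 — total 597
Band 2: 340 * 0.964 = 328
Band 3: 2240 * 0.953 = 2135
Band 4: 570 * 0.948 + 610 * 0.387 = 540 + 236 = 776
Net migration: Band 1 + 85 → 682; Band 4 − 85 → 691
→ [682, 328, 2135, 691]
Total after period 1: 682 + 328 + 2135 + 691 = 3836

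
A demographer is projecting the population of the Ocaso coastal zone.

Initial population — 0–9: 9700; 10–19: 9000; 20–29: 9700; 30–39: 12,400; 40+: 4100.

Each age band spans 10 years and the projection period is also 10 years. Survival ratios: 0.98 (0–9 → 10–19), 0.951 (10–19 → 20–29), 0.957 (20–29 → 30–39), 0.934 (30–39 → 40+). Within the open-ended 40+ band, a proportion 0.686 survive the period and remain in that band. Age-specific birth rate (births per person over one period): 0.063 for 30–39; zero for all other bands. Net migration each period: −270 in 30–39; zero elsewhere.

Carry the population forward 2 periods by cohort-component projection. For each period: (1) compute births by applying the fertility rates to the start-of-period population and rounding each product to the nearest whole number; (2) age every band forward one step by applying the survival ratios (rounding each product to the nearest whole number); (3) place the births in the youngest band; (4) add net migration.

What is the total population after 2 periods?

Call the bands 1 to 5, youngest first.
After projecting period 1:
Births: 12400 × 0.063 = 781
Band 2: 9700 × 0.98 = 9506
Band 3: 9000 × 0.951 = 8559
Band 4: 9700 × 0.957 = 9283
Band 5: 12400 × 0.934 + 4100 × 0.686 = 11582 + 2813 = 14395
Net migration: Band 4 − 270 → 9013
End of period: [781, 9506, 8559, 9013, 14395]
After projecting period 2:
Births: 9013 × 0.063 = 568
Band 2: 781 × 0.98 = 765
Band 3: 9506 × 0.951 = 9040
Band 4: 8559 × 0.957 = 8191
Band 5: 9013 × 0.934 + 14395 × 0.686 = 8418 + 9875 = 18293
Net migration: Band 4 − 270 → 7921
End of period: [568, 765, 9040, 7921, 18293]
Total after period 2: 568 + 765 + 9040 + 7921 + 18293 = 36587

36587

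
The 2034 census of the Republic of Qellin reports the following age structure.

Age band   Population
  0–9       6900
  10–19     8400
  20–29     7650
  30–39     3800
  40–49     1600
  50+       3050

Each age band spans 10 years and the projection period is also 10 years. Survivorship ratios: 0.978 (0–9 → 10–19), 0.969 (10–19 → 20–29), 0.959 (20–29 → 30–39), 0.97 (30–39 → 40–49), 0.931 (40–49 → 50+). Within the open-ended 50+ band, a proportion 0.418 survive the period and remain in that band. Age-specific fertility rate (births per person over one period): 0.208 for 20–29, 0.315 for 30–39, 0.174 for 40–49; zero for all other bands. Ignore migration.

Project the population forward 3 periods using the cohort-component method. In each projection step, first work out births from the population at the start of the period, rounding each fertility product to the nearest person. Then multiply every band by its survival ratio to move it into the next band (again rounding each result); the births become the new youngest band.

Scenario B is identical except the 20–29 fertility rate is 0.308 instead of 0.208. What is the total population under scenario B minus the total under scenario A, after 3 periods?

2175

(Bands numbered youngest = 1 to oldest = 6.)
Period 1:
Births: 7650 * 0.208 = 1591, 3800 * 0.315 = 1197, 1600 * 0.174 = 278 → total 3066
Band 2: 6900 * 0.978 = 6748
Band 3: 8400 * 0.969 = 8140
Band 4: 7650 * 0.959 = 7336
Band 5: 3800 * 0.97 = 3686
Band 6: 1600 * 0.931 + 3050 * 0.418 = 1490 + 1275 = 2765
Giving 3066 / 6748 / 8140 / 7336 / 3686 / 2765.
Period 2:
Births: 8140 * 0.208 = 1693, 7336 * 0.315 = 2311, 3686 * 0.174 = 641 → total 4645
Band 2: 3066 * 0.978 = 2999
Band 3: 6748 * 0.969 = 6539
Band 4: 8140 * 0.959 = 7806
Band 5: 7336 * 0.97 = 7116
Band 6: 3686 * 0.931 + 2765 * 0.418 = 3432 + 1156 = 4588
Giving 4645 / 2999 / 6539 / 7806 / 7116 / 4588.
Period 3:
Births: 6539 * 0.208 = 1360, 7806 * 0.315 = 2459, 7116 * 0.174 = 1238 → total 5057
Band 2: 4645 * 0.978 = 4543
Band 3: 2999 * 0.969 = 2906
Band 4: 6539 * 0.959 = 6271
Band 5: 7806 * 0.97 = 7572
Band 6: 7116 * 0.931 + 4588 * 0.418 = 6625 + 1918 = 8543
Giving 5057 / 4543 / 2906 / 6271 / 7572 / 8543.
Scenario A total after 3 periods: 34892
Scenario B projection —
Period 1:
Births: 7650 * 0.308 = 2356, 3800 * 0.315 = 1197, 1600 * 0.174 = 278 → total 3831
Band 2: 6900 * 0.978 = 6748
Band 3: 8400 * 0.969 = 8140
Band 4: 7650 * 0.959 = 7336
Band 5: 3800 * 0.97 = 3686
Band 6: 1600 * 0.931 + 3050 * 0.418 = 1490 + 1275 = 2765
Giving 3831 / 6748 / 8140 / 7336 / 3686 / 2765.
Period 2:
Births: 8140 * 0.308 = 2507, 7336 * 0.315 = 2311, 3686 * 0.174 = 641 → total 5459
Band 2: 3831 * 0.978 = 3747
Band 3: 6748 * 0.969 = 6539
Band 4: 8140 * 0.959 = 7806
Band 5: 7336 * 0.97 = 7116
Band 6: 3686 * 0.931 + 2765 * 0.418 = 3432 + 1156 = 4588
Giving 5459 / 3747 / 6539 / 7806 / 7116 / 4588.
Period 3:
Births: 6539 * 0.308 = 2014, 7806 * 0.315 = 2459, 7116 * 0.174 = 1238 → total 5711
Band 2: 5459 * 0.978 = 5339
Band 3: 3747 * 0.969 = 3631
Band 4: 6539 * 0.959 = 6271
Band 5: 7806 * 0.97 = 7572
Band 6: 7116 * 0.931 + 4588 * 0.418 = 6625 + 1918 = 8543
Giving 5711 / 5339 / 3631 / 6271 / 7572 / 8543.
Scenario B total after 3 periods: 37067
Difference B − A = 37067 − 34892 = 2175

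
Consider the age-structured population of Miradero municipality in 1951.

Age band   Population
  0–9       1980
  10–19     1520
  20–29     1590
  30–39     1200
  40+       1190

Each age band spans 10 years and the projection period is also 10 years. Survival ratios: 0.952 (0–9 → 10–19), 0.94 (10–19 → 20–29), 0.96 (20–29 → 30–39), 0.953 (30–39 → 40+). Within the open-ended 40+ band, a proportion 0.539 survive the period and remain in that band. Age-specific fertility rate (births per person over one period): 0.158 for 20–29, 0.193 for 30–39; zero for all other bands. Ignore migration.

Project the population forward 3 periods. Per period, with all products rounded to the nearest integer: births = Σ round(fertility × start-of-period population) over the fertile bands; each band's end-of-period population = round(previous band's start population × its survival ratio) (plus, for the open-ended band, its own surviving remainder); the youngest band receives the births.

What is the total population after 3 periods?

5784

Numbering the bands 1..5 from youngest to oldest:
After projecting period 1:
Births: 1590 × 0.158 = 251, 1200 × 0.193 = 232 → total 483
Band 2: 1980 × 0.952 = 1885
Band 3: 1520 × 0.94 = 1429
Band 4: 1590 × 0.96 = 1526
Band 5: 1200 × 0.953 + 1190 × 0.539 = 1144 + 641 = 1785
End of period: [483, 1885, 1429, 1526, 1785]
After projecting period 2:
Births: 1429 × 0.158 = 226, 1526 × 0.193 = 295 → total 521
Band 2: 483 × 0.952 = 460
Band 3: 1885 × 0.94 = 1772
Band 4: 1429 × 0.96 = 1372
Band 5: 1526 × 0.953 + 1785 × 0.539 = 1454 + 962 = 2416
End of period: [521, 460, 1772, 1372, 2416]
After projecting period 3:
Births: 1772 × 0.158 = 280, 1372 × 0.193 = 265 → total 545
Band 2: 521 × 0.952 = 496
Band 3: 460 × 0.94 = 432
Band 4: 1772 × 0.96 = 1701
Band 5: 1372 × 0.953 + 2416 × 0.539 = 1308 + 1302 = 2610
End of period: [545, 496, 432, 1701, 2610]
Total after period 3: 545 + 496 + 432 + 1701 + 2610 = 5784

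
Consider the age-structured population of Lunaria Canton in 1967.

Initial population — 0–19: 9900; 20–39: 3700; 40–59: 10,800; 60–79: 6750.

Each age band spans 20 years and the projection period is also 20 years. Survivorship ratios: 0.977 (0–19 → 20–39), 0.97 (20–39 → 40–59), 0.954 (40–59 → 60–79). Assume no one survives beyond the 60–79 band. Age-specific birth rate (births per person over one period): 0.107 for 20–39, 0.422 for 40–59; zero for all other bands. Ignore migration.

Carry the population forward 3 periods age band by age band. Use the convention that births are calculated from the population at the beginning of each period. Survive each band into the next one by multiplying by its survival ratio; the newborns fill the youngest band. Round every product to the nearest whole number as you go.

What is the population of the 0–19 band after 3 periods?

4477

Call the bands 1 to 4, youngest first.
Period 1.
Births: 3700 * 0.107 = 396 ; 10800 * 0.422 = 4558 → total 4954
Band 2: 9900 * 0.977 = 9672
Band 3: 3700 * 0.97 = 3589
Band 4: 10800 * 0.954 = 10303
Giving 4954 / 9672 / 3589 / 10303.
Period 2.
Births: 9672 * 0.107 = 1035 ; 3589 * 0.422 = 1515 → total 2550
Band 2: 4954 * 0.977 = 4840
Band 3: 9672 * 0.97 = 9382
Band 4: 3589 * 0.954 = 3424
Giving 2550 / 4840 / 9382 / 3424.
Period 3.
Births: 4840 * 0.107 = 518 ; 9382 * 0.422 = 3959 → total 4477
Band 2: 2550 * 0.977 = 2491
Band 3: 4840 * 0.97 = 4695
Band 4: 9382 * 0.954 = 8950
Giving 4477 / 2491 / 4695 / 8950.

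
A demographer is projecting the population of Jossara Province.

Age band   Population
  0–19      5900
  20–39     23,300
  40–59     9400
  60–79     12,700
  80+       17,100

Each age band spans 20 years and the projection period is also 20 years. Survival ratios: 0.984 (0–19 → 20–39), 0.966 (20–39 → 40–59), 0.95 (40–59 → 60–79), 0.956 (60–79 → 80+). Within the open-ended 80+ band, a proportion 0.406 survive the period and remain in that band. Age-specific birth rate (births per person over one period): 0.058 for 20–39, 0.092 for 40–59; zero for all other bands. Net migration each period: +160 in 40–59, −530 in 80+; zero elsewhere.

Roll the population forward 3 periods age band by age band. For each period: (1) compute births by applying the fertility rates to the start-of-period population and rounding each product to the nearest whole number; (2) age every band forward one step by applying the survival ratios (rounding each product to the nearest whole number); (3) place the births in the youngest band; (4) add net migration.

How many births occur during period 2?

2422

Period 1:
Births: 23300 × 0.058 = 1351 ; 9400 × 0.092 = 865 → total 2216
20–39: 5900 × 0.984 = 5806
40–59: 23300 × 0.966 = 22508
60–79: 9400 × 0.95 = 8930
80+: 12700 × 0.956 + 17100 × 0.406 = 12141 + 6943 = 19084
Net migration: 40–59 + 160 → 22668; 80+ − 530 → 18554
Giving 2216 / 5806 / 22668 / 8930 / 18554.
Period 2:
Births: 5806 × 0.058 = 337 ; 22668 × 0.092 = 2085 → total 2422
20–39: 2216 × 0.984 = 2181
40–59: 5806 × 0.966 = 5609
60–79: 22668 × 0.95 = 21535
80+: 8930 × 0.956 + 18554 × 0.406 = 8537 + 7533 = 16070
Net migration: 40–59 + 160 → 5769; 80+ − 530 → 15540
Giving 2422 / 2181 / 5769 / 21535 / 15540.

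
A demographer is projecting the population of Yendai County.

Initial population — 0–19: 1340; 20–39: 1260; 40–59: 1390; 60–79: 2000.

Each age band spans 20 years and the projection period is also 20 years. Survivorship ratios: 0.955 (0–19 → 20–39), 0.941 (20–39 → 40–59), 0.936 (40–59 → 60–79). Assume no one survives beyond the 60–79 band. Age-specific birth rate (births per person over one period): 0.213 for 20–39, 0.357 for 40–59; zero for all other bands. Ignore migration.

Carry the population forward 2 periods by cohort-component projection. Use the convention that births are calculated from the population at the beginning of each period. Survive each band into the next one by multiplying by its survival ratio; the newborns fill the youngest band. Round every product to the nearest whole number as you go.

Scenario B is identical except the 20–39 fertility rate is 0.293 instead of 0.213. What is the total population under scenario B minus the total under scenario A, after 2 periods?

198

Period 1:
Births: 1260 × 0.213 = 268  |  1390 × 0.357 = 496 ⇒ total 764
20–39: 1340 × 0.955 = 1280
40–59: 1260 × 0.941 = 1186
60–79: 1390 × 0.936 = 1301
Giving 764 / 1280 / 1186 / 1301.
Period 2:
Births: 1280 × 0.213 = 273  |  1186 × 0.357 = 423 ⇒ total 696
20–39: 764 × 0.955 = 730
40–59: 1280 × 0.941 = 1204
60–79: 1186 × 0.936 = 1110
Giving 696 / 730 / 1204 / 1110.
Scenario A total after 2 periods: 3740
Scenario B projection —
Period 1:
Births: 1260 × 0.293 = 369  |  1390 × 0.357 = 496 ⇒ total 865
20–39: 1340 × 0.955 = 1280
40–59: 1260 × 0.941 = 1186
60–79: 1390 × 0.936 = 1301
Giving 865 / 1280 / 1186 / 1301.
Period 2:
Births: 1280 × 0.293 = 375  |  1186 × 0.357 = 423 ⇒ total 798
20–39: 865 × 0.955 = 826
40–59: 1280 × 0.941 = 1204
60–79: 1186 × 0.936 = 1110
Giving 798 / 826 / 1204 / 1110.
Scenario B total after 2 periods: 3938
Difference B − A = 3938 − 3740 = 198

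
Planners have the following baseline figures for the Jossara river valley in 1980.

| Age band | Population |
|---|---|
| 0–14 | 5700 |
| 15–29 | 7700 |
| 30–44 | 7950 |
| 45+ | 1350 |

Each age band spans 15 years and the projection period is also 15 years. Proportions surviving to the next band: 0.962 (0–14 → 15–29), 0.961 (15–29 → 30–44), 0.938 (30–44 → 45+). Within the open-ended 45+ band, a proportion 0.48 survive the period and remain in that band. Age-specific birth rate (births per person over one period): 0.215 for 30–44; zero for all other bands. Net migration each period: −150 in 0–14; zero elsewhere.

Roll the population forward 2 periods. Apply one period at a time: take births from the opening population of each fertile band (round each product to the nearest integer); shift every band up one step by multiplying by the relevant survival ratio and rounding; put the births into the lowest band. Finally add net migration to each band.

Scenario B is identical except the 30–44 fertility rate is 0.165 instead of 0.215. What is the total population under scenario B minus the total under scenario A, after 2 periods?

Let group 1 be 0–14 through group 4 = 45+.
Period 1.
Births: 7950 * 0.215 = 1709
Group 2: 5700 * 0.962 = 5483
Group 3: 7700 * 0.961 = 7400
Group 4: 7950 * 0.938 + 1350 * 0.48 = 7457 + 648 = 8105
Net migration: Group 1 − 150 → 1559
Giving 1559 / 5483 / 7400 / 8105.
Period 2.
Births: 7400 * 0.215 = 1591
Group 2: 1559 * 0.962 = 1500
Group 3: 5483 * 0.961 = 5269
Group 4: 7400 * 0.938 + 8105 * 0.48 = 6941 + 3890 = 10831
Net migration: Group 1 − 150 → 1441
Giving 1441 / 1500 / 5269 / 10831.
Scenario A total after 2 periods: 19041
Scenario B projection —
Period 1.
Births: 7950 * 0.165 = 1312
Group 2: 5700 * 0.962 = 5483
Group 3: 7700 * 0.961 = 7400
Group 4: 7950 * 0.938 + 1350 * 0.48 = 7457 + 648 = 8105
Net migration: Group 1 − 150 → 1162
Giving 1162 / 5483 / 7400 / 8105.
Period 2.
Births: 7400 * 0.165 = 1221
Group 2: 1162 * 0.962 = 1118
Group 3: 5483 * 0.961 = 5269
Group 4: 7400 * 0.938 + 8105 * 0.48 = 6941 + 3890 = 10831
Net migration: Group 1 − 150 → 1071
Giving 1071 / 1118 / 5269 / 10831.
Scenario B total after 2 periods: 18289
Difference B − A = 18289 − 19041 = -752

-752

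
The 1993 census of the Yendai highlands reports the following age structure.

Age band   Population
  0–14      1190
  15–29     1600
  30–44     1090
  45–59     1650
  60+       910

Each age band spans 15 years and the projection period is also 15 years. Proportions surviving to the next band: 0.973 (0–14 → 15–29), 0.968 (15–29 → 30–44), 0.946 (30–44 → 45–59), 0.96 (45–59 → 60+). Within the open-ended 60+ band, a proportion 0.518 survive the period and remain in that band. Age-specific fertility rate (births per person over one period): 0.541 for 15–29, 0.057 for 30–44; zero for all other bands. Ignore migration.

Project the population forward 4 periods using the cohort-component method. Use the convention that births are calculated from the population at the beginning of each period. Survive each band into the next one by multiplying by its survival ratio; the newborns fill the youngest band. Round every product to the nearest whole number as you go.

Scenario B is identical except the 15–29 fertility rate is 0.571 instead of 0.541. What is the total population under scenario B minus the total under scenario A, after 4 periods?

170

— Period 1 —
Births: 1600 × 0.541 = 866  |  1090 × 0.057 = 62 ⇒ total 928
15–29: 1190 × 0.973 = 1158
30–44: 1600 × 0.968 = 1549
45–59: 1090 × 0.946 = 1031
60+: 1650 × 0.96 + 910 × 0.518 = 1584 + 471 = 2055
Giving 928 / 1158 / 1549 / 1031 / 2055.
— Period 2 —
Births: 1158 × 0.541 = 626  |  1549 × 0.057 = 88 ⇒ total 714
15–29: 928 × 0.973 = 903
30–44: 1158 × 0.968 = 1121
45–59: 1549 × 0.946 = 1465
60+: 1031 × 0.96 + 2055 × 0.518 = 990 + 1064 = 2054
Giving 714 / 903 / 1121 / 1465 / 2054.
— Period 3 —
Births: 903 × 0.541 = 489  |  1121 × 0.057 = 64 ⇒ total 553
15–29: 714 × 0.973 = 695
30–44: 903 × 0.968 = 874
45–59: 1121 × 0.946 = 1060
60+: 1465 × 0.96 + 2054 × 0.518 = 1406 + 1064 = 2470
Giving 553 / 695 / 874 / 1060 / 2470.
— Period 4 —
Births: 695 × 0.541 = 376  |  874 × 0.057 = 50 ⇒ total 426
15–29: 553 × 0.973 = 538
30–44: 695 × 0.968 = 673
45–59: 874 × 0.946 = 827
60+: 1060 × 0.96 + 2470 × 0.518 = 1018 + 1279 = 2297
Giving 426 / 538 / 673 / 827 / 2297.
Scenario A total after 4 periods: 4761
Scenario B projection —
— Period 1 —
Births: 1600 × 0.571 = 914  |  1090 × 0.057 = 62 ⇒ total 976
15–29: 1190 × 0.973 = 1158
30–44: 1600 × 0.968 = 1549
45–59: 1090 × 0.946 = 1031
60+: 1650 × 0.96 + 910 × 0.518 = 1584 + 471 = 2055
Giving 976 / 1158 / 1549 / 1031 / 2055.
— Period 2 —
Births: 1158 × 0.571 = 661  |  1549 × 0.057 = 88 ⇒ total 749
15–29: 976 × 0.973 = 950
30–44: 1158 × 0.968 = 1121
45–59: 1549 × 0.946 = 1465
60+: 1031 × 0.96 + 2055 × 0.518 = 990 + 1064 = 2054
Giving 749 / 950 / 1121 / 1465 / 2054.
— Period 3 —
Births: 950 × 0.571 = 542  |  1121 × 0.057 = 64 ⇒ total 606
15–29: 749 × 0.973 = 729
30–44: 950 × 0.968 = 920
45–59: 1121 × 0.946 = 1060
60+: 1465 × 0.96 + 2054 × 0.518 = 1406 + 1064 = 2470
Giving 606 / 729 / 920 / 1060 / 2470.
— Period 4 —
Births: 729 × 0.571 = 416  |  920 × 0.057 = 52 ⇒ total 468
15–29: 606 × 0.973 = 590
30–44: 729 × 0.968 = 706
45–59: 920 × 0.946 = 870
60+: 1060 × 0.96 + 2470 × 0.518 = 1018 + 1279 = 2297
Giving 468 / 590 / 706 / 870 / 2297.
Scenario B total after 4 periods: 4931
Difference B − A = 4931 − 4761 = 170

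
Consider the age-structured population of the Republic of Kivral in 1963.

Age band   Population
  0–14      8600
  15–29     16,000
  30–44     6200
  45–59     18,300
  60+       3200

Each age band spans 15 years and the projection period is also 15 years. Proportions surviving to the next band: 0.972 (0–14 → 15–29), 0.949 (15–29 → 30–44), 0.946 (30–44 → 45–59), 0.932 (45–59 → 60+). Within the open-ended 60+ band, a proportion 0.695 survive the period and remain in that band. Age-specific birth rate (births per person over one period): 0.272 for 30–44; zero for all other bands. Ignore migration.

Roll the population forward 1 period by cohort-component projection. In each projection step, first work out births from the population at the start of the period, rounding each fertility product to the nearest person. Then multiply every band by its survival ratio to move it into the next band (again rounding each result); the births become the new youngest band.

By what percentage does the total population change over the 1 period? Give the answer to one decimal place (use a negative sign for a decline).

Let band 1 be 0–14 through band 5 = 60+.
[period 1]
Births: 6200 * 0.272 = 1686
Band 2: 8600 * 0.972 = 8359
Band 3: 16000 * 0.949 = 15184
Band 4: 6200 * 0.946 = 5865
Band 5: 18300 * 0.932 + 3200 * 0.695 = 17056 + 2224 = 19280
→ [1686, 8359, 15184, 5865, 19280]
Total: 52300 → 50374; change = -1926; percentage change = -3.7%

-3.7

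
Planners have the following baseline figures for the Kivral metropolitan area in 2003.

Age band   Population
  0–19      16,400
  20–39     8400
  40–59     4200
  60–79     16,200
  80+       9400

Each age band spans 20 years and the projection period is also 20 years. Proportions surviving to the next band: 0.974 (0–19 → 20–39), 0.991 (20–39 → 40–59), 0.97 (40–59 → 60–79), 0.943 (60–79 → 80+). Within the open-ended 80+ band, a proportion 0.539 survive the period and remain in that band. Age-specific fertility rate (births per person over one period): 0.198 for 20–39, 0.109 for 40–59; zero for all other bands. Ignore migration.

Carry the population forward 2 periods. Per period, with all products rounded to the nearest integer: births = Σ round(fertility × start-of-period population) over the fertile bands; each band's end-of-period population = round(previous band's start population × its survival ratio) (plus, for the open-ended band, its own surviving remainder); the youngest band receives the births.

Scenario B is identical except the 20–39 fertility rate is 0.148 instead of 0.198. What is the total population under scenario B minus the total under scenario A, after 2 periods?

After projecting period 1:
Births: 8400 × 0.198 = 1663  |  4200 × 0.109 = 458 — total 2121
20–39: 16400 × 0.974 = 15974
40–59: 8400 × 0.991 = 8324
60–79: 4200 × 0.97 = 4074
80+: 16200 × 0.943 + 9400 × 0.539 = 15277 + 5067 = 20344
Giving 2121 / 15974 / 8324 / 4074 / 20344.
After projecting period 2:
Births: 15974 × 0.198 = 3163  |  8324 × 0.109 = 907 — total 4070
20–39: 2121 × 0.974 = 2066
40–59: 15974 × 0.991 = 15830
60–79: 8324 × 0.97 = 8074
80+: 4074 × 0.943 + 20344 × 0.539 = 3842 + 10965 = 14807
Giving 4070 / 2066 / 15830 / 8074 / 14807.
Scenario A total after 2 periods: 44847
Scenario B projection —
After projecting period 1:
Births: 8400 × 0.148 = 1243  |  4200 × 0.109 = 458 — total 1701
20–39: 16400 × 0.974 = 15974
40–59: 8400 × 0.991 = 8324
60–79: 4200 × 0.97 = 4074
80+: 16200 × 0.943 + 9400 × 0.539 = 15277 + 5067 = 20344
Giving 1701 / 15974 / 8324 / 4074 / 20344.
After projecting period 2:
Births: 15974 × 0.148 = 2364  |  8324 × 0.109 = 907 — total 3271
20–39: 1701 × 0.974 = 1657
40–59: 15974 × 0.991 = 15830
60–79: 8324 × 0.97 = 8074
80+: 4074 × 0.943 + 20344 × 0.539 = 3842 + 10965 = 14807
Giving 3271 / 1657 / 15830 / 8074 / 14807.
Scenario B total after 2 periods: 43639
Difference B − A = 43639 − 44847 = -1208

-1208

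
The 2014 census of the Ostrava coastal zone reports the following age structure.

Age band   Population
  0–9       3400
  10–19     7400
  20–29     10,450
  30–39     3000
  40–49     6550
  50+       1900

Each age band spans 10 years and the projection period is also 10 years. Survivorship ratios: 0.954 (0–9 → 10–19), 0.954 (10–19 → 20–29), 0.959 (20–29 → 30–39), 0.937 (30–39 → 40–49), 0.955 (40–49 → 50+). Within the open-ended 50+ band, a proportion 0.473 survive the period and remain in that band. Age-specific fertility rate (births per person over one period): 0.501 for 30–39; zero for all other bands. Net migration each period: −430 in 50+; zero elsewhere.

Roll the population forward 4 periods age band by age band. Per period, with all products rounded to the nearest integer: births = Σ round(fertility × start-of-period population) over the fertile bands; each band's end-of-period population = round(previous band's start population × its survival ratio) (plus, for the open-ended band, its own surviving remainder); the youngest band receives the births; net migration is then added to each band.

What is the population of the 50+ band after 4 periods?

— Period 1 —
Births: 3000 × 0.501 = 1503
10–19: 3400 × 0.954 = 3244
20–29: 7400 × 0.954 = 7060
30–39: 10450 × 0.959 = 10022
40–49: 3000 × 0.937 = 2811
50+: 6550 × 0.955 + 1900 × 0.473 = 6255 + 899 = 7154
Net migration: 50+ − 430 → 6724
End of period: [1503, 3244, 7060, 10022, 2811, 6724]
— Period 2 —
Births: 10022 × 0.501 = 5021
10–19: 1503 × 0.954 = 1434
20–29: 3244 × 0.954 = 3095
30–39: 7060 × 0.959 = 6771
40–49: 10022 × 0.937 = 9391
50+: 2811 × 0.955 + 6724 × 0.473 = 2685 + 3180 = 5865
Net migration: 50+ − 430 → 5435
End of period: [5021, 1434, 3095, 6771, 9391, 5435]
— Period 3 —
Births: 6771 × 0.501 = 3392
10–19: 5021 × 0.954 = 4790
20–29: 1434 × 0.954 = 1368
30–39: 3095 × 0.959 = 2968
40–49: 6771 × 0.937 = 6344
50+: 9391 × 0.955 + 5435 × 0.473 = 8968 + 2571 = 11539
Net migration: 50+ − 430 → 11109
End of period: [3392, 4790, 1368, 2968, 6344, 11109]
— Period 4 —
Births: 2968 × 0.501 = 1487
10–19: 3392 × 0.954 = 3236
20–29: 4790 × 0.954 = 4570
30–39: 1368 × 0.959 = 1312
40–49: 2968 × 0.937 = 2781
50+: 6344 × 0.955 + 11109 × 0.473 = 6059 + 5255 = 11314
Net migration: 50+ − 430 → 10884
End of period: [1487, 3236, 4570, 1312, 2781, 10884]

10884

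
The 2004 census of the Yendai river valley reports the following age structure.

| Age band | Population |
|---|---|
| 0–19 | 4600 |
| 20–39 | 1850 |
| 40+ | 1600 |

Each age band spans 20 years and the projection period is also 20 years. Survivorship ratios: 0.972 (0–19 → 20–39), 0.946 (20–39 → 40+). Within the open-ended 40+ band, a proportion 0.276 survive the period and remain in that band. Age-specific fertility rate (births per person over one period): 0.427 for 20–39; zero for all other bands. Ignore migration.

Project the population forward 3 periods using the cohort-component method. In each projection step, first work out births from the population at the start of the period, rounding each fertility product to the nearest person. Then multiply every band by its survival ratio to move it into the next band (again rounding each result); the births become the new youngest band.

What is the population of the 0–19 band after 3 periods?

328

After projecting period 1:
Births: 1850 × 0.427 = 790
20–39: 4600 × 0.972 = 4471
40+: 1850 × 0.946 + 1600 × 0.276 = 1750 + 442 = 2192
Giving 790 / 4471 / 2192.
After projecting period 2:
Births: 4471 × 0.427 = 1909
20–39: 790 × 0.972 = 768
40+: 4471 × 0.946 + 2192 × 0.276 = 4230 + 605 = 4835
Giving 1909 / 768 / 4835.
After projecting period 3:
Births: 768 × 0.427 = 328
20–39: 1909 × 0.972 = 1856
40+: 768 × 0.946 + 4835 × 0.276 = 727 + 1334 = 2061
Giving 328 / 1856 / 2061.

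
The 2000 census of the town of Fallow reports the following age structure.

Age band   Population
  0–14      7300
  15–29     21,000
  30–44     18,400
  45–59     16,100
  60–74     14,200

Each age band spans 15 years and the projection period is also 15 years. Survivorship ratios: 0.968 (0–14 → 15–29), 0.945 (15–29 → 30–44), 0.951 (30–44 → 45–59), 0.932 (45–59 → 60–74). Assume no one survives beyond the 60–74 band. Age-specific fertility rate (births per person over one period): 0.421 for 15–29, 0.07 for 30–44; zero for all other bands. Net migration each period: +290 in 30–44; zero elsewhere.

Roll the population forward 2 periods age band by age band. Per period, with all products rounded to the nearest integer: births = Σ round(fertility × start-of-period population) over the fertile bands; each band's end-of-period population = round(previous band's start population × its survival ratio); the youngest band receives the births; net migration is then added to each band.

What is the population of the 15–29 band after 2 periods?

9805

Let group 1 be 0–14 through group 5 = 60–74.
Period 1.
Births: 21000 × 0.421 = 8841  |  18400 × 0.07 = 1288 → total 10129
Group 2: 7300 × 0.968 = 7066
Group 3: 21000 × 0.945 = 19845
Group 4: 18400 × 0.951 = 17498
Group 5: 16100 × 0.932 = 15005
Net migration: Group 3 + 290 → 20135
Giving 10129 / 7066 / 20135 / 17498 / 15005.
Period 2.
Births: 7066 × 0.421 = 2975  |  20135 × 0.07 = 1409 → total 4384
Group 2: 10129 × 0.968 = 9805
Group 3: 7066 × 0.945 = 6677
Group 4: 20135 × 0.951 = 19148
Group 5: 17498 × 0.932 = 16308
Net migration: Group 3 + 290 → 6967
Giving 4384 / 9805 / 6967 / 19148 / 16308.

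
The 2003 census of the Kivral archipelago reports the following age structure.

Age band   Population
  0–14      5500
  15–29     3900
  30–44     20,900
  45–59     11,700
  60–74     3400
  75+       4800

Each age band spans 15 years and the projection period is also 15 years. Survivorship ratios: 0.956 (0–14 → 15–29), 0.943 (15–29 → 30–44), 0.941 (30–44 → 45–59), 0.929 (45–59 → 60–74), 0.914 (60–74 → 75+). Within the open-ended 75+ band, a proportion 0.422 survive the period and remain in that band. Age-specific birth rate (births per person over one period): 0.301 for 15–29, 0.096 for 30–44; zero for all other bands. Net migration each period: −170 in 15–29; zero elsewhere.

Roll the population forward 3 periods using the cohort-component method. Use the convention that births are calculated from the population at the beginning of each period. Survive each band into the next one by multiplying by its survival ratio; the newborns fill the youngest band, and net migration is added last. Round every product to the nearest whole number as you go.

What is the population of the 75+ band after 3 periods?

Numbering the bands 1..6 from youngest to oldest:
After projecting period 1:
Births: 3900 × 0.301 = 1174, 20900 × 0.096 = 2006 → total 3180
Band 2: 5500 × 0.956 = 5258
Band 3: 3900 × 0.943 = 3678
Band 4: 20900 × 0.941 = 19667
Band 5: 11700 × 0.929 = 10869
Band 6: 3400 × 0.914 + 4800 × 0.422 = 3108 + 2026 = 5134
Net migration: Band 2 − 170 → 5088
End of period: [3180, 5088, 3678, 19667, 10869, 5134]
After projecting period 2:
Births: 5088 × 0.301 = 1531, 3678 × 0.096 = 353 → total 1884
Band 2: 3180 × 0.956 = 3040
Band 3: 5088 × 0.943 = 4798
Band 4: 3678 × 0.941 = 3461
Band 5: 19667 × 0.929 = 18271
Band 6: 10869 × 0.914 + 5134 × 0.422 = 9934 + 2167 = 12101
Net migration: Band 2 − 170 → 2870
End of period: [1884, 2870, 4798, 3461, 18271, 12101]
After projecting period 3:
Births: 2870 × 0.301 = 864, 4798 × 0.096 = 461 → total 1325
Band 2: 1884 × 0.956 = 1801
Band 3: 2870 × 0.943 = 2706
Band 4: 4798 × 0.941 = 4515
Band 5: 3461 × 0.929 = 3215
Band 6: 18271 × 0.914 + 12101 × 0.422 = 16700 + 5107 = 21807
Net migration: Band 2 − 170 → 1631
End of period: [1325, 1631, 2706, 4515, 3215, 21807]

21807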